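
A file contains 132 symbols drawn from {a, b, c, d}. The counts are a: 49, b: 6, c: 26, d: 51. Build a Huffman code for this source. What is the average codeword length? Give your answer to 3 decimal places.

Probabilities are the counts divided by 132.
Repeatedly combine the two least-probable nodes; the expected code length is the sum of the merged weights.
merge 1/22 + 13/66 → 8/33
merge 8/33 + 49/132 → 27/44
merge 17/44 + 27/44 → 1
L = 8/33 + 27/44 + 1 = 245/132 ≈ 1.856 bits/symbol.

1.856 bits/symbol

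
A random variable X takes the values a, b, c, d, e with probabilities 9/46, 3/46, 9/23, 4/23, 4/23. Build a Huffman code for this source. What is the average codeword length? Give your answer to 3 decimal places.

Repeatedly combine the two least-probable nodes; the expected code length is the sum of the merged weights.
merge 3/46 + 4/23 → 11/46
merge 4/23 + 9/46 → 17/46
merge 11/46 + 17/46 → 14/23
merge 9/23 + 14/23 → 1
L = 11/46 + 17/46 + 14/23 + 1 = 51/23 ≈ 2.217 bits/symbol.

2.217 bits/symbol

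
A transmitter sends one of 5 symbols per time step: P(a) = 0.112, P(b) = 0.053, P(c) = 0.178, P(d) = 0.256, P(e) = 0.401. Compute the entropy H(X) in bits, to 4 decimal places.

2.0535 bits

H = −Σ pᵢ log₂ pᵢ.
−0.112·log₂(0.112) = 0.3537
−0.053·log₂(0.053) = 0.2246
−0.178·log₂(0.178) = 0.4432
−0.256·log₂(0.256) = 0.5032
−0.401·log₂(0.401) = 0.5286
Sum ≈ 2.0535 → 2.0535 bits.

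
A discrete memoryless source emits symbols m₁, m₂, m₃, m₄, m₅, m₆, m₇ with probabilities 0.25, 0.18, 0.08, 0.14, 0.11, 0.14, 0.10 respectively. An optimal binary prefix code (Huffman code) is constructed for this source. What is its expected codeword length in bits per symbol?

Repeatedly combine the two least-probable nodes; the expected code length is the sum of the merged weights.
merge 2/25 + 1/10 → 9/50
merge 11/100 + 7/50 → 1/4
merge 7/50 + 9/50 → 8/25
merge 9/50 + 1/4 → 43/100
merge 1/4 + 8/25 → 57/100
merge 43/100 + 57/100 → 1
L = 9/50 + 1/4 + 8/25 + 43/100 + 57/100 + 1 = 11/4 = 2.75 bits/symbol.

2.75 bits/symbol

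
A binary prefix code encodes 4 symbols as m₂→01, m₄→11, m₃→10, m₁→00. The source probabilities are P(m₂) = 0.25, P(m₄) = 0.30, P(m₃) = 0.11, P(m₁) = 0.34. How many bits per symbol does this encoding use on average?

L̄ = Σ pᵢ·ℓᵢ = 0.25·2 + 0.30·2 + 0.11·2 + 0.34·2 = 2 bits/symbol.

2 bits/symbol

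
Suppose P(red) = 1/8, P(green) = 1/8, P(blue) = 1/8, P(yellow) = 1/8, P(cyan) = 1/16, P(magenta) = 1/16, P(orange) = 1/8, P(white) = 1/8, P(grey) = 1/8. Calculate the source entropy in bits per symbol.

3.125 bits

Each probability is a power of 1/2, so log₂(1/p) is an integer.
H = Σ p·log₂(1/p) = 1/8·3 + 1/8·3 + 1/8·3 + 1/8·3 + 1/16·4 + 1/16·4 + 1/8·3 + 1/8·3 + 1/8·3 = 3.125 bits.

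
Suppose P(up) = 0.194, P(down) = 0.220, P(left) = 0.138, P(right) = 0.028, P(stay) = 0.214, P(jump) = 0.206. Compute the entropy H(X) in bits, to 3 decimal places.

H = −Σ pᵢ log₂ pᵢ.
−0.194·log₂(0.194) = 0.4590
−0.220·log₂(0.220) = 0.4806
−0.138·log₂(0.138) = 0.3943
−0.028·log₂(0.028) = 0.1444
−0.214·log₂(0.214) = 0.4760
−0.206·log₂(0.206) = 0.4695
Sum ≈ 2.4238 → 2.424 bits.

2.424 bits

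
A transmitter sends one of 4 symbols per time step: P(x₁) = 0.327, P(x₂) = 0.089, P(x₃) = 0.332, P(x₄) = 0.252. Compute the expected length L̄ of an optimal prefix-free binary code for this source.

Repeatedly combine the two least-probable nodes; the expected code length is the sum of the merged weights.
merge 89/1000 + 63/250 → 341/1000
merge 327/1000 + 83/250 → 659/1000
merge 341/1000 + 659/1000 → 1
L = 341/1000 + 659/1000 + 1 = 2 bits/symbol.

2 bits/symbol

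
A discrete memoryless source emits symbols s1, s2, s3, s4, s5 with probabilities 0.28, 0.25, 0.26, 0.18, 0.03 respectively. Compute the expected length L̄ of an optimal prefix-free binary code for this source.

2.21 bits/symbol

Repeatedly combine the two least-probable nodes; the expected code length is the sum of the merged weights.
merge 3/100 + 9/50 → 21/100
merge 21/100 + 1/4 → 23/50
merge 13/50 + 7/25 → 27/50
merge 23/50 + 27/50 → 1
L = 21/100 + 23/50 + 27/50 + 1 = 221/100 = 2.21 bits/symbol.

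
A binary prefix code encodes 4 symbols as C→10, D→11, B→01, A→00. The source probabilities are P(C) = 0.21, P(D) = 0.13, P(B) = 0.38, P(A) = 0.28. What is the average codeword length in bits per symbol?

L̄ = Σ pᵢ·ℓᵢ = 0.21·2 + 0.13·2 + 0.38·2 + 0.28·2 = 2 bits/symbol.

2 bits/symbol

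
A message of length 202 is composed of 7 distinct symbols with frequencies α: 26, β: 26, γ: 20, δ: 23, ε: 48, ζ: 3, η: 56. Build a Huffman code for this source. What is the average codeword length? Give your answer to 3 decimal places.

Probabilities are the counts divided by 202.
Repeatedly combine the two least-probable nodes; the expected code length is the sum of the merged weights.
merge 3/202 + 10/101 → 23/202
merge 23/202 + 23/202 → 23/101
merge 13/101 + 13/101 → 26/101
merge 23/101 + 24/101 → 47/101
merge 26/101 + 28/101 → 54/101
merge 47/101 + 54/101 → 1
L = 23/202 + 23/101 + 26/101 + 47/101 + 54/101 + 1 = 525/202 ≈ 2.599 bits/symbol.

2.599 bits/symbol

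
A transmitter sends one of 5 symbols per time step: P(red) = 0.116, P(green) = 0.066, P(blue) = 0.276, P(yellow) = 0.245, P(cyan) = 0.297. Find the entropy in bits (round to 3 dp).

2.149 bits

H = −Σ pᵢ log₂ pᵢ.
−0.116·log₂(0.116) = 0.3605
−0.066·log₂(0.066) = 0.2588
−0.276·log₂(0.276) = 0.5126
−0.245·log₂(0.245) = 0.4971
−0.297·log₂(0.297) = 0.5202
Sum ≈ 2.1492 → 2.149 bits.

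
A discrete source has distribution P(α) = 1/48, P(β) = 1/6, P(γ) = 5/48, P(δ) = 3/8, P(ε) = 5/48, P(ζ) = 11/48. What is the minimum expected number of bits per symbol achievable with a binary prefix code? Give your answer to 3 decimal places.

2.354 bits/symbol

Repeatedly combine the two least-probable nodes; the expected code length is the sum of the merged weights.
merge 1/48 + 5/48 → 1/8
merge 5/48 + 1/8 → 11/48
merge 1/6 + 11/48 → 19/48
merge 11/48 + 3/8 → 29/48
merge 19/48 + 29/48 → 1
L = 1/8 + 11/48 + 19/48 + 29/48 + 1 = 113/48 ≈ 2.354 bits/symbol.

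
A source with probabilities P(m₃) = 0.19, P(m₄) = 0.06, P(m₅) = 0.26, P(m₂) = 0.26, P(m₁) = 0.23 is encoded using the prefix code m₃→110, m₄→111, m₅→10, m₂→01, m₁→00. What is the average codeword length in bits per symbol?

2.25 bits/symbol

L̄ = Σ pᵢ·ℓᵢ = 0.19·3 + 0.06·3 + 0.26·2 + 0.26·2 + 0.23·2 = 2.25 bits/symbol.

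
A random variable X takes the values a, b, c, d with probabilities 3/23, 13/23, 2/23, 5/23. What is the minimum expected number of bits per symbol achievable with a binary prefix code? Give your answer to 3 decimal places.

Repeatedly combine the two least-probable nodes; the expected code length is the sum of the merged weights.
merge 2/23 + 3/23 → 5/23
merge 5/23 + 5/23 → 10/23
merge 10/23 + 13/23 → 1
L = 5/23 + 10/23 + 1 = 38/23 ≈ 1.652 bits/symbol.

1.652 bits/symbol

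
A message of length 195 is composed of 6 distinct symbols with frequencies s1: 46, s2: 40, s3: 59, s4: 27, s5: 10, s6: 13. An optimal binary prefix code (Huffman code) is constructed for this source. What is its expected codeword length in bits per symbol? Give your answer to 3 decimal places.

2.374 bits/symbol

Probabilities are the counts divided by 195.
Repeatedly combine the two least-probable nodes; the expected code length is the sum of the merged weights.
merge 2/39 + 1/15 → 23/195
merge 23/195 + 9/65 → 10/39
merge 8/39 + 46/195 → 86/195
merge 10/39 + 59/195 → 109/195
merge 86/195 + 109/195 → 1
L = 23/195 + 10/39 + 86/195 + 109/195 + 1 = 463/195 ≈ 2.374 bits/symbol.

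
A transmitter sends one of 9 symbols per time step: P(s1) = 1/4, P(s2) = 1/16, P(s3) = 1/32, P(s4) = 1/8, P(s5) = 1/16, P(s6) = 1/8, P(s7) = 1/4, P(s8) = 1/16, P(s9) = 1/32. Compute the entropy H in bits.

2.8125 bits

Each probability is a power of 1/2, so log₂(1/p) is an integer.
H = Σ p·log₂(1/p) = 1/4·2 + 1/16·4 + 1/32·5 + 1/8·3 + 1/16·4 + 1/8·3 + 1/4·2 + 1/16·4 + 1/32·5 = 2.8125 bits.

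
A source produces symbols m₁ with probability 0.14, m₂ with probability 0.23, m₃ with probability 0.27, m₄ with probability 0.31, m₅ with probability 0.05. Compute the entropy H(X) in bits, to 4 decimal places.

2.1347 bits

H = −Σ pᵢ log₂ pᵢ.
−0.14·log₂(0.14) = 0.3971
−0.23·log₂(0.23) = 0.4877
−0.27·log₂(0.27) = 0.5100
−0.31·log₂(0.31) = 0.5238
−0.05·log₂(0.05) = 0.2161
Sum ≈ 2.1347 → 2.1347 bits.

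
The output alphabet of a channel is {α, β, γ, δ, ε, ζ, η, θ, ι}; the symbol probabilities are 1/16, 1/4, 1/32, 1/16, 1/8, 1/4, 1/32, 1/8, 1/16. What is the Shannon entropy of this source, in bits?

Each probability is a power of 1/2, so log₂(1/p) is an integer.
H = Σ p·log₂(1/p) = 1/16·4 + 1/4·2 + 1/32·5 + 1/16·4 + 1/8·3 + 1/4·2 + 1/32·5 + 1/8·3 + 1/16·4 = 2.8125 bits.

2.8125 bits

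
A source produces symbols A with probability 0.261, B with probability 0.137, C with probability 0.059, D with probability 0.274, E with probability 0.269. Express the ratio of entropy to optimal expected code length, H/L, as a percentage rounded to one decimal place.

Entropy H = −Σ p log₂ p ≈ 2.1609 bits.
Huffman merges: 59/1000+137/1000→49/250; 49/250+261/1000→457/1000; 269/1000+137/500→543/1000; 457/1000+543/1000→1. L = 549/250 ≈ 2.1960.
Efficiency = H/L = 2.1609/2.1960 = 98.4%.

98.4%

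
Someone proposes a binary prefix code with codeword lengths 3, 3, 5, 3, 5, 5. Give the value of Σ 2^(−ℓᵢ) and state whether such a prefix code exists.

With common denominator 2^5 = 32: Σ 2^(−ℓᵢ) = 4/32 + 4/32 + 1/32 + 4/32 + 1/32 + 1/32 = 15/32 = 0.46875.
Kraft's inequality requires Σ ≤ 1; here Σ = 0.46875 ≤ 1, so such a prefix code exists.

0.46875; yes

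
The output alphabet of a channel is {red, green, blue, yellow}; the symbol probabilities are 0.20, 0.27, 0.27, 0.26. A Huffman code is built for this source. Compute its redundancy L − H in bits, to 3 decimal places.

0.010 bits

Entropy H = −Σ p log₂ p ≈ 1.9897 bits.
Huffman merges: 1/5+13/50→23/50; 27/100+27/100→27/50; 23/50+27/50→1. L = 2 ≈ 2.0000.
L − H = 2.0000 − 1.9897 = 0.010 bits.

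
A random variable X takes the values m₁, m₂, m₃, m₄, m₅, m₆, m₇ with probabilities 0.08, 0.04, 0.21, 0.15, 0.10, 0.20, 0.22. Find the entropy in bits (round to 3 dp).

H = −Σ pᵢ log₂ pᵢ.
−0.08·log₂(0.08) = 0.2915
−0.04·log₂(0.04) = 0.1858
−0.21·log₂(0.21) = 0.4728
−0.15·log₂(0.15) = 0.4105
−0.10·log₂(0.10) = 0.3322
−0.20·log₂(0.20) = 0.4644
−0.22·log₂(0.22) = 0.4806
Sum ≈ 2.6378 → 2.638 bits.

2.638 bits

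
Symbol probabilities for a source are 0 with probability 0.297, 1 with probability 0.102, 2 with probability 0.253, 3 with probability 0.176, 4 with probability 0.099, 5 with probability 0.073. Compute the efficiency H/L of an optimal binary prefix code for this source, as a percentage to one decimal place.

Entropy H = −Σ p log₂ p ≈ 2.4048 bits.
Huffman merges: 73/1000+99/1000→43/250; 51/500+43/250→137/500; 22/125+253/1000→429/1000; 137/500+297/1000→571/1000; 429/1000+571/1000→1. L = 1223/500 ≈ 2.4460.
Efficiency = H/L = 2.4048/2.4460 = 98.3%.

98.3%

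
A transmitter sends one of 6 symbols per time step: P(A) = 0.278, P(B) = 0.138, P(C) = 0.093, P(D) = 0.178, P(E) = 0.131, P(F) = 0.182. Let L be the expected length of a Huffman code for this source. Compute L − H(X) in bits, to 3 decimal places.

0.039 bits

Entropy H = −Σ p log₂ p ≈ 2.5011 bits.
Huffman merges: 93/1000+131/1000→28/125; 69/500+89/500→79/250; 91/500+28/125→203/500; 139/500+79/250→297/500; 203/500+297/500→1. L = 127/50 ≈ 2.5400.
L − H = 2.5400 − 2.5011 = 0.039 bits.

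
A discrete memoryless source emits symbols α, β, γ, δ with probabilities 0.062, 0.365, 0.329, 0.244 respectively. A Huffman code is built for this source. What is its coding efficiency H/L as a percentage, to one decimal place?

Entropy H = −Σ p log₂ p ≈ 1.8037 bits.
Huffman merges: 31/500+61/250→153/500; 153/500+329/1000→127/200; 73/200+127/200→1. L = 1941/1000 ≈ 1.9410.
Efficiency = H/L = 1.8037/1.9410 = 92.9%.

92.9%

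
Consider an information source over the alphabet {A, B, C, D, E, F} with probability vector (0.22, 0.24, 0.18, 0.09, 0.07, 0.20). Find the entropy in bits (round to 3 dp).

2.466 bits

H = −Σ pᵢ log₂ pᵢ.
−0.22·log₂(0.22) = 0.4806
−0.24·log₂(0.24) = 0.4941
−0.18·log₂(0.18) = 0.4453
−0.09·log₂(0.09) = 0.3127
−0.07·log₂(0.07) = 0.2686
−0.20·log₂(0.20) = 0.4644
Sum ≈ 2.4656 → 2.466 bits.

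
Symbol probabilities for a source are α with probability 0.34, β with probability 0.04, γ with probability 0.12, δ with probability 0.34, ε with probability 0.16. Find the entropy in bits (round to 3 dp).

H = −Σ pᵢ log₂ pᵢ.
−0.34·log₂(0.34) = 0.5292
−0.04·log₂(0.04) = 0.1858
−0.12·log₂(0.12) = 0.3671
−0.34·log₂(0.34) = 0.5292
−0.16·log₂(0.16) = 0.4230
Sum ≈ 2.0342 → 2.034 bits.

2.034 bits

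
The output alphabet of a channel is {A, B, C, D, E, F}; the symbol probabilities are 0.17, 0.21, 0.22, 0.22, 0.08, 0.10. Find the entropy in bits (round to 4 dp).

2.4923 bits

H = −Σ pᵢ log₂ pᵢ.
−0.17·log₂(0.17) = 0.4346
−0.21·log₂(0.21) = 0.4728
−0.22·log₂(0.22) = 0.4806
−0.22·log₂(0.22) = 0.4806
−0.08·log₂(0.08) = 0.2915
−0.10·log₂(0.10) = 0.3322
Sum ≈ 2.4923 → 2.4923 bits.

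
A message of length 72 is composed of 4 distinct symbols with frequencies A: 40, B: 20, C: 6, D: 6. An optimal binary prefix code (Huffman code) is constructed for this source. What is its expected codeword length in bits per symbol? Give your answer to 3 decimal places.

1.611 bits/symbol

Probabilities are the counts divided by 72.
Repeatedly combine the two least-probable nodes; the expected code length is the sum of the merged weights.
merge 1/12 + 1/12 → 1/6
merge 1/6 + 5/18 → 4/9
merge 4/9 + 5/9 → 1
L = 1/6 + 4/9 + 1 = 29/18 ≈ 1.611 bits/symbol.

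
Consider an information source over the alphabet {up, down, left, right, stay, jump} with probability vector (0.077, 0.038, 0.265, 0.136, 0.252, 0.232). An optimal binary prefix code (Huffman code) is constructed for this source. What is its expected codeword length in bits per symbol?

2.366 bits/symbol

Repeatedly combine the two least-probable nodes; the expected code length is the sum of the merged weights.
merge 19/500 + 77/1000 → 23/200
merge 23/200 + 17/125 → 251/1000
merge 29/125 + 251/1000 → 483/1000
merge 63/250 + 53/200 → 517/1000
merge 483/1000 + 517/1000 → 1
L = 23/200 + 251/1000 + 483/1000 + 517/1000 + 1 = 1183/500 = 2.366 bits/symbol.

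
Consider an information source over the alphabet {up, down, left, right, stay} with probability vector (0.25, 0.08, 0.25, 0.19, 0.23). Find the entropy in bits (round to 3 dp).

H = −Σ pᵢ log₂ pᵢ.
−0.25·log₂(0.25) = 0.5000
−0.08·log₂(0.08) = 0.2915
−0.25·log₂(0.25) = 0.5000
−0.19·log₂(0.19) = 0.4552
−0.23·log₂(0.23) = 0.4877
Sum ≈ 2.2344 → 2.234 bits.

2.234 bits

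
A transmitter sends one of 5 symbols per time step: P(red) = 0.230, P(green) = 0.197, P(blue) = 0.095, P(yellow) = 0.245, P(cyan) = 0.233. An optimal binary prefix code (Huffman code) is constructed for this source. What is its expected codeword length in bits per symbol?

Repeatedly combine the two least-probable nodes; the expected code length is the sum of the merged weights.
merge 19/200 + 197/1000 → 73/250
merge 23/100 + 233/1000 → 463/1000
merge 49/200 + 73/250 → 537/1000
merge 463/1000 + 537/1000 → 1
L = 73/250 + 463/1000 + 537/1000 + 1 = 573/250 = 2.292 bits/symbol.

2.292 bits/symbol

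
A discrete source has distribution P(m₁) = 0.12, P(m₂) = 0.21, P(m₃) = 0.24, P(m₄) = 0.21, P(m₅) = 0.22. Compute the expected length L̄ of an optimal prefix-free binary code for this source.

2.33 bits/symbol

Repeatedly combine the two least-probable nodes; the expected code length is the sum of the merged weights.
merge 3/25 + 21/100 → 33/100
merge 21/100 + 11/50 → 43/100
merge 6/25 + 33/100 → 57/100
merge 43/100 + 57/100 → 1
L = 33/100 + 43/100 + 57/100 + 1 = 233/100 = 2.33 bits/symbol.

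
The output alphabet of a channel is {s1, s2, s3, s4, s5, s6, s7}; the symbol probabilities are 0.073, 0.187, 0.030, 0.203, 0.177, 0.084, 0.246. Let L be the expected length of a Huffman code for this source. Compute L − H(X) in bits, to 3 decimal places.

Entropy H = −Σ p log₂ p ≈ 2.5868 bits.
Huffman merges: 3/100+73/1000→103/1000; 21/250+103/1000→187/1000; 177/1000+187/1000→91/250; 187/1000+203/1000→39/100; 123/500+91/250→61/100; 39/100+61/100→1. L = 1327/500 ≈ 2.6540.
L − H = 2.6540 − 2.5868 = 0.067 bits.

0.067 bits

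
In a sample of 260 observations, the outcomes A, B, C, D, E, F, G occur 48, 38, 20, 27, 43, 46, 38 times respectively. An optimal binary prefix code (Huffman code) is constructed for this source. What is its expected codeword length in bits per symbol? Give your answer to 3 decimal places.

Probabilities are the counts divided by 260.
Repeatedly combine the two least-probable nodes; the expected code length is the sum of the merged weights.
merge 1/13 + 27/260 → 47/260
merge 19/130 + 19/130 → 19/65
merge 43/260 + 23/130 → 89/260
merge 47/260 + 12/65 → 19/52
merge 19/65 + 89/260 → 33/52
merge 19/52 + 33/52 → 1
L = 47/260 + 19/65 + 89/260 + 19/52 + 33/52 + 1 = 183/65 ≈ 2.815 bits/symbol.

2.815 bits/symbol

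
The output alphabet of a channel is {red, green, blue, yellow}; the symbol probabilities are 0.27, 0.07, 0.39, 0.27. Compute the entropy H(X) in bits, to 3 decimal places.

H = −Σ pᵢ log₂ pᵢ.
−0.27·log₂(0.27) = 0.5100
−0.07·log₂(0.07) = 0.2686
−0.39·log₂(0.39) = 0.5298
−0.27·log₂(0.27) = 0.5100
Sum ≈ 1.8184 → 1.818 bits.

1.818 bits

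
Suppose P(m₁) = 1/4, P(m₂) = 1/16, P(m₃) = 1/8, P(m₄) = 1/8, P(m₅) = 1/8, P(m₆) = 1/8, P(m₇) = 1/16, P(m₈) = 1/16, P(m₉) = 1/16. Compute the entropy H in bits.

Each probability is a power of 1/2, so log₂(1/p) is an integer.
H = Σ p·log₂(1/p) = 1/4·2 + 1/16·4 + 1/8·3 + 1/8·3 + 1/8·3 + 1/8·3 + 1/16·4 + 1/16·4 + 1/16·4 = 3 bits.

3 bits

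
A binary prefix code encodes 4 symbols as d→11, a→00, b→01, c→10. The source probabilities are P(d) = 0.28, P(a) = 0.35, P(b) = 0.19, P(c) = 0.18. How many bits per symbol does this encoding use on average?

L̄ = Σ pᵢ·ℓᵢ = 0.28·2 + 0.35·2 + 0.19·2 + 0.18·2 = 2 bits/symbol.

2 bits/symbol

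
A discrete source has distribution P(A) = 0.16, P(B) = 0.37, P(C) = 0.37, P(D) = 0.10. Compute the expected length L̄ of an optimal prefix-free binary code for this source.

1.89 bits/symbol

Repeatedly combine the two least-probable nodes; the expected code length is the sum of the merged weights.
merge 1/10 + 4/25 → 13/50
merge 13/50 + 37/100 → 63/100
merge 37/100 + 63/100 → 1
L = 13/50 + 63/100 + 1 = 189/100 = 1.89 bits/symbol.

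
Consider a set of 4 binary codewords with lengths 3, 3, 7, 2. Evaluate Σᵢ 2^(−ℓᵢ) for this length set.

0.5078125

With common denominator 2^7 = 128: Σ 2^(−ℓᵢ) = 16/128 + 16/128 + 1/128 + 32/128 = 65/128 = 0.5078125.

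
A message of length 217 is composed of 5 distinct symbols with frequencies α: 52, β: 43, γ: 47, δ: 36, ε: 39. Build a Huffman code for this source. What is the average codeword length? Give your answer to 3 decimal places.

2.346 bits/symbol

Probabilities are the counts divided by 217.
Repeatedly combine the two least-probable nodes; the expected code length is the sum of the merged weights.
merge 36/217 + 39/217 → 75/217
merge 43/217 + 47/217 → 90/217
merge 52/217 + 75/217 → 127/217
merge 90/217 + 127/217 → 1
L = 75/217 + 90/217 + 127/217 + 1 = 509/217 ≈ 2.346 bits/symbol.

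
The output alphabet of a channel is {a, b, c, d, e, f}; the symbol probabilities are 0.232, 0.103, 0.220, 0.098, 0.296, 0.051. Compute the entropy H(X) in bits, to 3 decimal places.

H = −Σ pᵢ log₂ pᵢ.
−0.232·log₂(0.232) = 0.4890
−0.103·log₂(0.103) = 0.3378
−0.220·log₂(0.220) = 0.4806
−0.098·log₂(0.098) = 0.3284
−0.296·log₂(0.296) = 0.5199
−0.051·log₂(0.051) = 0.2190
Sum ≈ 2.3746 → 2.375 bits.

2.375 bits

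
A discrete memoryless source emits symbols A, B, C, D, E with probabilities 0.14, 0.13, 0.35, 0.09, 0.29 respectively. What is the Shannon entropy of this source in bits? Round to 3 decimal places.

2.140 bits

H = −Σ pᵢ log₂ pᵢ.
−0.14·log₂(0.14) = 0.3971
−0.13·log₂(0.13) = 0.3826
−0.35·log₂(0.35) = 0.5301
−0.09·log₂(0.09) = 0.3127
−0.29·log₂(0.29) = 0.5179
Sum ≈ 2.1404 → 2.140 bits.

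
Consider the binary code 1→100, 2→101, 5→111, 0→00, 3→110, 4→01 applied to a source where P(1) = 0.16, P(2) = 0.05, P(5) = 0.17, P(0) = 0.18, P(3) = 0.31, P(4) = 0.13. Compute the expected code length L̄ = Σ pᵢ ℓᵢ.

2.69 bits/symbol

L̄ = Σ pᵢ·ℓᵢ = 0.16·3 + 0.05·3 + 0.17·3 + 0.18·2 + 0.31·3 + 0.13·2 = 2.69 bits/symbol.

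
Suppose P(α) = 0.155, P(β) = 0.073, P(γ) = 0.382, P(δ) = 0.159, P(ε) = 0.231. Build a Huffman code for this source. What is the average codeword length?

Repeatedly combine the two least-probable nodes; the expected code length is the sum of the merged weights.
merge 73/1000 + 31/200 → 57/250
merge 159/1000 + 57/250 → 387/1000
merge 231/1000 + 191/500 → 613/1000
merge 387/1000 + 613/1000 → 1
L = 57/250 + 387/1000 + 613/1000 + 1 = 557/250 = 2.228 bits/symbol.

2.228 bits/symbol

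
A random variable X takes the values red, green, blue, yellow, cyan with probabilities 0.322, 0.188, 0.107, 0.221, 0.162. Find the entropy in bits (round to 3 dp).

H = −Σ pᵢ log₂ pᵢ.
−0.322·log₂(0.322) = 0.5264
−0.188·log₂(0.188) = 0.4533
−0.107·log₂(0.107) = 0.3450
−0.221·log₂(0.221) = 0.4813
−0.162·log₂(0.162) = 0.4254
Sum ≈ 2.2314 → 2.231 bits.

2.231 bits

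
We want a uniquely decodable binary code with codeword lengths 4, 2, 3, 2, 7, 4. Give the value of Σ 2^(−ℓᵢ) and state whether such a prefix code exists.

With common denominator 2^7 = 128: Σ 2^(−ℓᵢ) = 8/128 + 32/128 + 16/128 + 32/128 + 1/128 + 8/128 = 97/128 = 0.7578125.
Kraft's inequality requires Σ ≤ 1; here Σ = 0.7578125 ≤ 1, so such a prefix code exists.

0.7578125; yes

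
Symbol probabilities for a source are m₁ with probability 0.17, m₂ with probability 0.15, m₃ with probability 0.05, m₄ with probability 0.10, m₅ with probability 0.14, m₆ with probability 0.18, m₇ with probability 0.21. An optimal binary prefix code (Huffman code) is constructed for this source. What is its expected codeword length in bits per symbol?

2.76 bits/symbol

Repeatedly combine the two least-probable nodes; the expected code length is the sum of the merged weights.
merge 1/20 + 1/10 → 3/20
merge 7/50 + 3/20 → 29/100
merge 3/20 + 17/100 → 8/25
merge 9/50 + 21/100 → 39/100
merge 29/100 + 8/25 → 61/100
merge 39/100 + 61/100 → 1
L = 3/20 + 29/100 + 8/25 + 39/100 + 61/100 + 1 = 69/25 = 2.76 bits/symbol.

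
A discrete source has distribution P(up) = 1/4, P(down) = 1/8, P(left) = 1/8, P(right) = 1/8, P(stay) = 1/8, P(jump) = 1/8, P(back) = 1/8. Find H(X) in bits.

Each probability is a power of 1/2, so log₂(1/p) is an integer.
H = Σ p·log₂(1/p) = 1/4·2 + 1/8·3 + 1/8·3 + 1/8·3 + 1/8·3 + 1/8·3 + 1/8·3 = 2.75 bits.

2.75 bits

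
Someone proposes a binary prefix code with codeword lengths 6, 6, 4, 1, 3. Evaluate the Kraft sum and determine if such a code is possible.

With common denominator 2^6 = 64: Σ 2^(−ℓᵢ) = 1/64 + 1/64 + 4/64 + 32/64 + 8/64 = 46/64 = 0.71875.
Kraft's inequality requires Σ ≤ 1; here Σ = 0.71875 ≤ 1, so such a prefix code exists.

0.71875; yes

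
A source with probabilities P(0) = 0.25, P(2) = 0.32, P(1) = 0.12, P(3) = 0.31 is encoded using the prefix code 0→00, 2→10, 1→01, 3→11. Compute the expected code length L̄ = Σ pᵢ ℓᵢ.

L̄ = Σ pᵢ·ℓᵢ = 0.25·2 + 0.32·2 + 0.12·2 + 0.31·2 = 2 bits/symbol.

2 bits/symbol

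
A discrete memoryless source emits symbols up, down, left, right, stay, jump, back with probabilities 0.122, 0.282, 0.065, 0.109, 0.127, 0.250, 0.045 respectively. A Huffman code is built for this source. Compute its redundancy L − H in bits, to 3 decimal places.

0.008 bits

Entropy H = −Σ p log₂ p ≈ 2.5696 bits.
Huffman merges: 9/200+13/200→11/100; 109/1000+11/100→219/1000; 61/500+127/1000→249/1000; 219/1000+249/1000→117/250; 1/4+141/500→133/250; 117/250+133/250→1. L = 1289/500 ≈ 2.5780.
L − H = 2.5780 − 2.5696 = 0.008 bits.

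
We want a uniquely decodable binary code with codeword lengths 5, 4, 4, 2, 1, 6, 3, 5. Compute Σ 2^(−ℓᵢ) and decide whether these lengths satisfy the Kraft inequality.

With common denominator 2^6 = 64: Σ 2^(−ℓᵢ) = 2/64 + 4/64 + 4/64 + 16/64 + 32/64 + 1/64 + 8/64 + 2/64 = 69/64 = 1.078125.
Kraft's inequality requires Σ ≤ 1; here Σ = 1.078125 > 1, so no such prefix code exists.

1.078125; no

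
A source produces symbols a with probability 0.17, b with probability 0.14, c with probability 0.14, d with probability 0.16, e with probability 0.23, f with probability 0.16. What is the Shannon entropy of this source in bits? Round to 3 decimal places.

H = −Σ pᵢ log₂ pᵢ.
−0.17·log₂(0.17) = 0.4346
−0.14·log₂(0.14) = 0.3971
−0.14·log₂(0.14) = 0.3971
−0.16·log₂(0.16) = 0.4230
−0.23·log₂(0.23) = 0.4877
−0.16·log₂(0.16) = 0.4230
Sum ≈ 2.5625 → 2.563 bits.

2.563 bits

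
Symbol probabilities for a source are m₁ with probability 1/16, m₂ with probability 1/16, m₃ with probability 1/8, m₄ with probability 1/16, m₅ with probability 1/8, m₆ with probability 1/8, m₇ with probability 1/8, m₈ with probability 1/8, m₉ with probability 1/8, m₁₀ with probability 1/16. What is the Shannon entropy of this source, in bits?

Each probability is a power of 1/2, so log₂(1/p) is an integer.
H = Σ p·log₂(1/p) = 1/16·4 + 1/16·4 + 1/8·3 + 1/16·4 + 1/8·3 + 1/8·3 + 1/8·3 + 1/8·3 + 1/8·3 + 1/16·4 = 3.25 bits.

3.25 bits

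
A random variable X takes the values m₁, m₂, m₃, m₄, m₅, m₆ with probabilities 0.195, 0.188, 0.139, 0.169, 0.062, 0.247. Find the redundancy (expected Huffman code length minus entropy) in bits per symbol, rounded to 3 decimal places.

Entropy H = −Σ p log₂ p ≈ 2.4894 bits.
Huffman merges: 31/500+139/1000→201/1000; 169/1000+47/250→357/1000; 39/200+201/1000→99/250; 247/1000+357/1000→151/250; 99/250+151/250→1. L = 1279/500 ≈ 2.5580.
L − H = 2.5580 − 2.4894 = 0.069 bits.

0.069 bits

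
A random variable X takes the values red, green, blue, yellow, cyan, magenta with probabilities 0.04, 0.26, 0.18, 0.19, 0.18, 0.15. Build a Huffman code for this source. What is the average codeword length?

2.55 bits/symbol

Repeatedly combine the two least-probable nodes; the expected code length is the sum of the merged weights.
merge 1/25 + 3/20 → 19/100
merge 9/50 + 9/50 → 9/25
merge 19/100 + 19/100 → 19/50
merge 13/50 + 9/25 → 31/50
merge 19/50 + 31/50 → 1
L = 19/100 + 9/25 + 19/50 + 31/50 + 1 = 51/20 = 2.55 bits/symbol.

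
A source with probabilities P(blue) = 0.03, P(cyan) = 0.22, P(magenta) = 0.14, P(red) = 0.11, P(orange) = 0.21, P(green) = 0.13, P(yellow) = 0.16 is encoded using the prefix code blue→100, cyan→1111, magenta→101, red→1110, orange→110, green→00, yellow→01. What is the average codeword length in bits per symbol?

3.04 bits/symbol

L̄ = Σ pᵢ·ℓᵢ = 0.03·3 + 0.22·4 + 0.14·3 + 0.11·4 + 0.21·3 + 0.13·2 + 0.16·2 = 3.04 bits/symbol.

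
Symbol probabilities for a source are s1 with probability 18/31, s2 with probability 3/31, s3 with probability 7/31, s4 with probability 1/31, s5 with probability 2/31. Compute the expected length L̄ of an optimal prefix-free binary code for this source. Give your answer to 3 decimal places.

Repeatedly combine the two least-probable nodes; the expected code length is the sum of the merged weights.
merge 1/31 + 2/31 → 3/31
merge 3/31 + 3/31 → 6/31
merge 6/31 + 7/31 → 13/31
merge 13/31 + 18/31 → 1
L = 3/31 + 6/31 + 13/31 + 1 = 53/31 ≈ 1.710 bits/symbol.

1.710 bits/symbol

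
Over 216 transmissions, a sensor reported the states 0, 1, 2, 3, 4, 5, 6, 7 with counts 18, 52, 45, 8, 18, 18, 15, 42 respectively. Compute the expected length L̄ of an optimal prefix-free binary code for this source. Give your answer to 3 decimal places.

Probabilities are the counts divided by 216.
Repeatedly combine the two least-probable nodes; the expected code length is the sum of the merged weights.
merge 1/27 + 5/72 → 23/216
merge 1/12 + 1/12 → 1/6
merge 1/12 + 23/216 → 41/216
merge 1/6 + 41/216 → 77/216
merge 7/36 + 5/24 → 29/72
merge 13/54 + 77/216 → 43/72
merge 29/72 + 43/72 → 1
L = 23/216 + 1/6 + 41/216 + 77/216 + 29/72 + 43/72 + 1 = 203/72 ≈ 2.819 bits/symbol.

2.819 bits/symbol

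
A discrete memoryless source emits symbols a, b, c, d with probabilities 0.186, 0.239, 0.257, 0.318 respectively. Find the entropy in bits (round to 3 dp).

1.974 bits

H = −Σ pᵢ log₂ pᵢ.
−0.186·log₂(0.186) = 0.4514
−0.239·log₂(0.239) = 0.4935
−0.257·log₂(0.257) = 0.5038
−0.318·log₂(0.318) = 0.5256
Sum ≈ 1.9743 → 1.974 bits.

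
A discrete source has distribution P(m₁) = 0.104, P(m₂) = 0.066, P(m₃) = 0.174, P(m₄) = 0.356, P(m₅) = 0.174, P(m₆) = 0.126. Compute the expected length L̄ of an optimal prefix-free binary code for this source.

2.458 bits/symbol

Repeatedly combine the two least-probable nodes; the expected code length is the sum of the merged weights.
merge 33/500 + 13/125 → 17/100
merge 63/500 + 17/100 → 37/125
merge 87/500 + 87/500 → 87/250
merge 37/125 + 87/250 → 161/250
merge 89/250 + 161/250 → 1
L = 17/100 + 37/125 + 87/250 + 161/250 + 1 = 1229/500 = 2.458 bits/symbol.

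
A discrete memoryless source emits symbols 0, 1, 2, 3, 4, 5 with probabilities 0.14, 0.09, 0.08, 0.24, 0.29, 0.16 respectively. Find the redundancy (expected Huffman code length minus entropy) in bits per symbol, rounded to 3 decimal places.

0.034 bits

Entropy H = −Σ p log₂ p ≈ 2.4363 bits.
Huffman merges: 2/25+9/100→17/100; 7/50+4/25→3/10; 17/100+6/25→41/100; 29/100+3/10→59/100; 41/100+59/100→1. L = 247/100 ≈ 2.4700.
L − H = 2.4700 − 2.4363 = 0.034 bits.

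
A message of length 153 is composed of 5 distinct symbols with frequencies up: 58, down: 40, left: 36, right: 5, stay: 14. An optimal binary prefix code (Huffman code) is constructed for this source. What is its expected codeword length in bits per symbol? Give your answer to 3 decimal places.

2.105 bits/symbol

Probabilities are the counts divided by 153.
Repeatedly combine the two least-probable nodes; the expected code length is the sum of the merged weights.
merge 5/153 + 14/153 → 19/153
merge 19/153 + 4/17 → 55/153
merge 40/153 + 55/153 → 95/153
merge 58/153 + 95/153 → 1
L = 19/153 + 55/153 + 95/153 + 1 = 322/153 ≈ 2.105 bits/symbol.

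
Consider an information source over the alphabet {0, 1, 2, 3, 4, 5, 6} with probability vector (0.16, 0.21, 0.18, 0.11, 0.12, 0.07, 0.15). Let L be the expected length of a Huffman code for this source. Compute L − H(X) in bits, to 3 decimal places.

Entropy H = −Σ p log₂ p ≈ 2.7376 bits.
Huffman merges: 7/100+11/100→9/50; 3/25+3/20→27/100; 4/25+9/50→17/50; 9/50+21/100→39/100; 27/100+17/50→61/100; 39/100+61/100→1. L = 279/100 ≈ 2.7900.
L − H = 2.7900 − 2.7376 = 0.052 bits.

0.052 bits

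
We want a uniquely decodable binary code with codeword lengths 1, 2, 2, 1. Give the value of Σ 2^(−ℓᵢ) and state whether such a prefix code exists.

1.5; no

With common denominator 2^2 = 4: Σ 2^(−ℓᵢ) = 2/4 + 1/4 + 1/4 + 2/4 = 6/4 = 1.5.
Kraft's inequality requires Σ ≤ 1; here Σ = 1.5 > 1, so no such prefix code exists.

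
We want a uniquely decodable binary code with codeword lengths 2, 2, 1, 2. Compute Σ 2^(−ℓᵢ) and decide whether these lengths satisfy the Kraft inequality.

With common denominator 2^2 = 4: Σ 2^(−ℓᵢ) = 1/4 + 1/4 + 2/4 + 1/4 = 5/4 = 1.25.
Kraft's inequality requires Σ ≤ 1; here Σ = 1.25 > 1, so no such prefix code exists.

1.25; no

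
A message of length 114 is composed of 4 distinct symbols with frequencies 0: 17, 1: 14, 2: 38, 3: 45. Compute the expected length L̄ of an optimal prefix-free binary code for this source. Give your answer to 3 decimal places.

Probabilities are the counts divided by 114.
Repeatedly combine the two least-probable nodes; the expected code length is the sum of the merged weights.
merge 7/57 + 17/114 → 31/114
merge 31/114 + 1/3 → 23/38
merge 15/38 + 23/38 → 1
L = 31/114 + 23/38 + 1 = 107/57 ≈ 1.877 bits/symbol.

1.877 bits/symbol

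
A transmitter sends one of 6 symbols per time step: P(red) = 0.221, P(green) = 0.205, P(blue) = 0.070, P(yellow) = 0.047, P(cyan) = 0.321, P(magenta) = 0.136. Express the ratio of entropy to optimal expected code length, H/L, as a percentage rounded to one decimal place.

Entropy H = −Σ p log₂ p ≈ 2.3436 bits.
Huffman merges: 47/1000+7/100→117/1000; 117/1000+17/125→253/1000; 41/200+221/1000→213/500; 253/1000+321/1000→287/500; 213/500+287/500→1. L = 237/100 ≈ 2.3700.
Efficiency = H/L = 2.3436/2.3700 = 98.9%.

98.9%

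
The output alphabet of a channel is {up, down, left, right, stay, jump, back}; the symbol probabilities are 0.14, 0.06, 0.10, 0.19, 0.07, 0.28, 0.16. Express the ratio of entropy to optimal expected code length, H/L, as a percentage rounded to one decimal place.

Entropy H = −Σ p log₂ p ≈ 2.6339 bits.
Huffman merges: 3/50+7/100→13/100; 1/10+13/100→23/100; 7/50+4/25→3/10; 19/100+23/100→21/50; 7/25+3/10→29/50; 21/50+29/50→1. L = 133/50 ≈ 2.6600.
Efficiency = H/L = 2.6339/2.6600 = 99.0%.

99.0%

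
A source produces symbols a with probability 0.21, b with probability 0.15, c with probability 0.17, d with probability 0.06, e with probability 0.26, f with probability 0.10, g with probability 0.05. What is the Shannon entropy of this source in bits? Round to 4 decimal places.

H = −Σ pᵢ log₂ pᵢ.
−0.21·log₂(0.21) = 0.4728
−0.15·log₂(0.15) = 0.4105
−0.17·log₂(0.17) = 0.4346
−0.06·log₂(0.06) = 0.2435
−0.26·log₂(0.26) = 0.5053
−0.10·log₂(0.10) = 0.3322
−0.05·log₂(0.05) = 0.2161
Sum ≈ 2.6151 → 2.6151 bits.

2.6151 bits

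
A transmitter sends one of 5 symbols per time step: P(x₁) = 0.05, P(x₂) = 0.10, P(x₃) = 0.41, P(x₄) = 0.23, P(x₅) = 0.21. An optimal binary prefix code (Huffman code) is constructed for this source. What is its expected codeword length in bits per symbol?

Repeatedly combine the two least-probable nodes; the expected code length is the sum of the merged weights.
merge 1/20 + 1/10 → 3/20
merge 3/20 + 21/100 → 9/25
merge 23/100 + 9/25 → 59/100
merge 41/100 + 59/100 → 1
L = 3/20 + 9/25 + 59/100 + 1 = 21/10 = 2.1 bits/symbol.

2.1 bits/symbol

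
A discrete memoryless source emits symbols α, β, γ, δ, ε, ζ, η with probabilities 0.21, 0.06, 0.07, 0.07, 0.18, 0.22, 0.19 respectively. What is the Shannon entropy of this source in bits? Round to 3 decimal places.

H = −Σ pᵢ log₂ pᵢ.
−0.21·log₂(0.21) = 0.4728
−0.06·log₂(0.06) = 0.2435
−0.07·log₂(0.07) = 0.2686
−0.07·log₂(0.07) = 0.2686
−0.18·log₂(0.18) = 0.4453
−0.22·log₂(0.22) = 0.4806
−0.19·log₂(0.19) = 0.4552
Sum ≈ 2.6346 → 2.635 bits.

2.635 bits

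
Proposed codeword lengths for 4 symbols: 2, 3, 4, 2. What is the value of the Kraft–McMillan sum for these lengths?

With common denominator 2^4 = 16: Σ 2^(−ℓᵢ) = 4/16 + 2/16 + 1/16 + 4/16 = 11/16 = 0.6875.

0.6875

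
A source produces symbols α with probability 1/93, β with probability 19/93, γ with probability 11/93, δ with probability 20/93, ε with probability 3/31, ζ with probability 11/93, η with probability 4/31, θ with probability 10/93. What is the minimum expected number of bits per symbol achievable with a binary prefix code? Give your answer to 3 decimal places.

2.892 bits/symbol

Repeatedly combine the two least-probable nodes; the expected code length is the sum of the merged weights.
merge 1/93 + 3/31 → 10/93
merge 10/93 + 10/93 → 20/93
merge 11/93 + 11/93 → 22/93
merge 4/31 + 19/93 → 1/3
merge 20/93 + 20/93 → 40/93
merge 22/93 + 1/3 → 53/93
merge 40/93 + 53/93 → 1
L = 10/93 + 20/93 + 22/93 + 1/3 + 40/93 + 53/93 + 1 = 269/93 ≈ 2.892 bits/symbol.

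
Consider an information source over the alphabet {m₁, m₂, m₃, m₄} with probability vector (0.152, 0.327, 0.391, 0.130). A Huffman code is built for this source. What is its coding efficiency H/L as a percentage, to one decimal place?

Entropy H = −Σ p log₂ p ≈ 1.8528 bits.
Huffman merges: 13/100+19/125→141/500; 141/500+327/1000→609/1000; 391/1000+609/1000→1. L = 1891/1000 ≈ 1.8910.
Efficiency = H/L = 1.8528/1.8910 = 98.0%.

98.0%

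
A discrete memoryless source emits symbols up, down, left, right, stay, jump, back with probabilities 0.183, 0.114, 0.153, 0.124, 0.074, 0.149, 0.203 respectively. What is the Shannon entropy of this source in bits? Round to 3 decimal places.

H = −Σ pᵢ log₂ pᵢ.
−0.183·log₂(0.183) = 0.4484
−0.114·log₂(0.114) = 0.3571
−0.153·log₂(0.153) = 0.4144
−0.124·log₂(0.124) = 0.3734
−0.074·log₂(0.074) = 0.2780
−0.149·log₂(0.149) = 0.4092
−0.203·log₂(0.203) = 0.4670
Sum ≈ 2.7475 → 2.748 bits.

2.748 bits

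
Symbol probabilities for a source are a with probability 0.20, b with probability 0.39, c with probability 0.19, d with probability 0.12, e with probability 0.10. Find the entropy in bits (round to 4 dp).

H = −Σ pᵢ log₂ pᵢ.
−0.20·log₂(0.20) = 0.4644
−0.39·log₂(0.39) = 0.5298
−0.19·log₂(0.19) = 0.4552
−0.12·log₂(0.12) = 0.3671
−0.10·log₂(0.10) = 0.3322
Sum ≈ 2.1487 → 2.1487 bits.

2.1487 bits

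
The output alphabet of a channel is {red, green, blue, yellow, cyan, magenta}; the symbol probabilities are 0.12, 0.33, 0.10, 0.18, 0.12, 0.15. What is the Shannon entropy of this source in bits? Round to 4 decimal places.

H = −Σ pᵢ log₂ pᵢ.
−0.12·log₂(0.12) = 0.3671
−0.33·log₂(0.33) = 0.5278
−0.10·log₂(0.10) = 0.3322
−0.18·log₂(0.18) = 0.4453
−0.12·log₂(0.12) = 0.3671
−0.15·log₂(0.15) = 0.4105
Sum ≈ 2.4500 → 2.4500 bits.

2.4500 bits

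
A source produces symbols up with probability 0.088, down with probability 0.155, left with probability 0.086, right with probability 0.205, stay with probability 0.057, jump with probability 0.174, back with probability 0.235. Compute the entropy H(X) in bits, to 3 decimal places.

2.664 bits

H = −Σ pᵢ log₂ pᵢ.
−0.088·log₂(0.088) = 0.3086
−0.155·log₂(0.155) = 0.4169
−0.086·log₂(0.086) = 0.3044
−0.205·log₂(0.205) = 0.4687
−0.057·log₂(0.057) = 0.2356
−0.174·log₂(0.174) = 0.4390
−0.235·log₂(0.235) = 0.4910
Sum ≈ 2.6641 → 2.664 bits.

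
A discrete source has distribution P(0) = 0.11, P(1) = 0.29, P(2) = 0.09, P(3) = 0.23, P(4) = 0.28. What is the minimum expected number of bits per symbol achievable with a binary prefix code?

2.2 bits/symbol

Repeatedly combine the two least-probable nodes; the expected code length is the sum of the merged weights.
merge 9/100 + 11/100 → 1/5
merge 1/5 + 23/100 → 43/100
merge 7/25 + 29/100 → 57/100
merge 43/100 + 57/100 → 1
L = 1/5 + 43/100 + 57/100 + 1 = 11/5 = 2.2 bits/symbol.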